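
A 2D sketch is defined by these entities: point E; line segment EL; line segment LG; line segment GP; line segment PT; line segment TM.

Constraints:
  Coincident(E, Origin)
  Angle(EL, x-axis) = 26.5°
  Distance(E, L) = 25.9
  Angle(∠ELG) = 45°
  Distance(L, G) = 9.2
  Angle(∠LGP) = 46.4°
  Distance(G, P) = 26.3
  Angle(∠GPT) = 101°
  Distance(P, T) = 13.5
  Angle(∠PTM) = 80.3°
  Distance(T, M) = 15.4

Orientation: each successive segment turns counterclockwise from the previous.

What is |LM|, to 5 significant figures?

9.9530

E is at the origin; EL runs at 26.5° with length 25.9, so L = (23.179, 11.557). ∠ELG = 45.0° gives LG at 161.50° from the x-axis; with |LG| = 9.2, G = (14.454, 14.476). ∠LGP = 46.4° gives GP at -64.900° from the x-axis; with |GP| = 26.3, P = (25.611, -9.3407). ∠GPT = 101.0° gives PT at 14.100° from the x-axis; with |PT| = 13.5, T = (38.704, -6.0519). ∠PTM = 80.3° gives TM at 113.80° from the x-axis; with |TM| = 15.4, M = (32.489, 8.0384). Then |LM| = |M − L| = 9.9530.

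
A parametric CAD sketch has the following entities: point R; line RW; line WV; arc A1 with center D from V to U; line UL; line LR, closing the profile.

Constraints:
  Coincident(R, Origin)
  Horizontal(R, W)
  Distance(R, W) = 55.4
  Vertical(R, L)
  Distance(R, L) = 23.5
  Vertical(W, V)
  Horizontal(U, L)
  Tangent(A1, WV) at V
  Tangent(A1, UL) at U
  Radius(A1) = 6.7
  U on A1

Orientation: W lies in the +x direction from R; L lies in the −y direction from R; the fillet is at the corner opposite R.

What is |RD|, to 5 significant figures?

51.516

R is at the origin; R and W share the same y with |RW| = 55.4 and W on the +x side, so W = (55.400, 0.0000). RL is vertical with |RL| = 23.5 and L on the −y side, so L = (0.0000, -23.500). The virtual corner opposite R is at (55.400, -23.500). Tangency of A1 to WV means the radius DV is perpendicular to WV and tangency of A1 to UL means the radius DU is perpendicular to UL, with radius 6.7, so the center D sits 6.7 in from both sides at D = (48.700, -16.800). Then |RD| = |D − R| = 51.516.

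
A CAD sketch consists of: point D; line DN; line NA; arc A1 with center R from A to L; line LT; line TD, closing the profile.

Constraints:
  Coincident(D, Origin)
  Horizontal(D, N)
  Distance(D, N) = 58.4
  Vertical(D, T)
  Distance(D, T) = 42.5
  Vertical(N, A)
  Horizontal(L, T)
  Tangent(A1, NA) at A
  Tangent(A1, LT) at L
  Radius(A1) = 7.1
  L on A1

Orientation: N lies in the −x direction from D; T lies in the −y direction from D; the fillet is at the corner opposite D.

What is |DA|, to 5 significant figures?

68.291

The virtual corner opposite D is at (-58.400, -42.500). Since A1 is tangent to NA there, RA ⟂ NA and A1 meets LT tangentially, so RL is at right angles to LT, with radius 7.1, so the center R sits 7.1 in from both sides at R = (-51.300, -35.400). That places the tangent points at A = (-58.400, -35.400) on NA and L = (-51.300, -42.500) on LT. Then |DA| = |A − D| = 68.291.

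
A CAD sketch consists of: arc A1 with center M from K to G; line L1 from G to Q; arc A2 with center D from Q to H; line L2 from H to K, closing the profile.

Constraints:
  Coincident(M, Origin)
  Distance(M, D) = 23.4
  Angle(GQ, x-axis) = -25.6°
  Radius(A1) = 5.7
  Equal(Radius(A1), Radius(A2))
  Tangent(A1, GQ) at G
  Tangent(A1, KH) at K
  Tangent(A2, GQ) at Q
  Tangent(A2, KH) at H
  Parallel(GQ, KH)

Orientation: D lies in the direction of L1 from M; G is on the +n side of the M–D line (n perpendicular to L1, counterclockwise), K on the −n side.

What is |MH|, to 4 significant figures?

24.08

The slot axis is L1's direction at -25.6°, so u = (cos -25.6°, sin -25.6°) = (0.9018, -0.4321) and n = (−sin -25.6°, cos -25.6°) = (0.4321, 0.9018). M is at the origin and D lies 23.4 along u from M, so D = 23.4·u = (21.10, -10.11). Tangency of A1 to both parallel lines with radius 5.7 puts G and K at M ± 5.7·n: G = (2.463, 5.140), K = (-2.463, -5.140). Equal radii place Q and H the same way about D: Q = D + 5.7·n = (23.57, -4.970), H = D − 5.7·n = (18.64, -15.25). Then |MH| = |H − M| = 24.08.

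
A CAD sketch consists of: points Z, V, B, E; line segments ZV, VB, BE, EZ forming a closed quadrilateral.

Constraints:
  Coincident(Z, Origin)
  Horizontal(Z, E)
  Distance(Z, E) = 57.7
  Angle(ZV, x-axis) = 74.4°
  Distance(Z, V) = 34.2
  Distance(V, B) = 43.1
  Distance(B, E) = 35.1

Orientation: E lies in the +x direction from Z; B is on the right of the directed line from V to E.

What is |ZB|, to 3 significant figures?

24.7

Checks: |VB| = 43.10 ✓; |BE| = 35.10 ✓.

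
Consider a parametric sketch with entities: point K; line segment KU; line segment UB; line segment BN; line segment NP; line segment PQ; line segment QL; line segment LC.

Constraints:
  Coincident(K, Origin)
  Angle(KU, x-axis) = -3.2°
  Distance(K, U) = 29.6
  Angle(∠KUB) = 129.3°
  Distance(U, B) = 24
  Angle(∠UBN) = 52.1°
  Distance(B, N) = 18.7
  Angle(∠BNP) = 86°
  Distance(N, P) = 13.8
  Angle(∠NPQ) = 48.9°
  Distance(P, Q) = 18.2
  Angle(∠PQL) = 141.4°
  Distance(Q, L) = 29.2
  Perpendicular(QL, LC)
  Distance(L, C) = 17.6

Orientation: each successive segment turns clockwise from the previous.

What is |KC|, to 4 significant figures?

55.74

∠PQL = 141.4° gives QL at -85.50° from the x-axis; with |QL| = 29.2, L = (41.12, -49.13). The perpendicularity gives LC at right angles to QL, so LC runs at -175.5°; with |LC| = 17.6, C = (23.58, -50.51). Then |KC| = |C − K| = 55.74.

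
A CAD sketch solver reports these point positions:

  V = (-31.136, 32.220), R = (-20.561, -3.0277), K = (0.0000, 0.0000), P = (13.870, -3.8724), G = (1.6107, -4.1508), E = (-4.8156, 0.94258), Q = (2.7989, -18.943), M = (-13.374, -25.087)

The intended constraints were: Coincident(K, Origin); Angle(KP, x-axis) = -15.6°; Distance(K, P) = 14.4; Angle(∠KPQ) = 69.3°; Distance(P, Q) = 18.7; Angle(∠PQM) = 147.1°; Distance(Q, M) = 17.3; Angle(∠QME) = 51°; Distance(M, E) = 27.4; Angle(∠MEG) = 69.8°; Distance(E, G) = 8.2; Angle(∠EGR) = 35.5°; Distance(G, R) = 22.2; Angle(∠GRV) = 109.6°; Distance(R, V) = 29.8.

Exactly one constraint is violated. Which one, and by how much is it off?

Distance(R, V) = 29.8 — off by 7.00.

K = (0.00, 0.00) ✓; KP at -15.60° ✓; |KP| = 14.40 ✓; ∠KPQ = 69.30° ✓; |PQ| = 18.70 ✓; ∠PQM = 147.1° ✓; |QM| = 17.30 ✓; ∠QME = 51.00° ✓; |ME| = 27.40 ✓; ∠MEG = 69.80° ✓; |EG| = 8.200 ✓; ∠EGR = 35.50° ✓; |GR| = 22.20 ✓; ∠GRV = 109.6° ✓; |RV| = 36.80 ✗.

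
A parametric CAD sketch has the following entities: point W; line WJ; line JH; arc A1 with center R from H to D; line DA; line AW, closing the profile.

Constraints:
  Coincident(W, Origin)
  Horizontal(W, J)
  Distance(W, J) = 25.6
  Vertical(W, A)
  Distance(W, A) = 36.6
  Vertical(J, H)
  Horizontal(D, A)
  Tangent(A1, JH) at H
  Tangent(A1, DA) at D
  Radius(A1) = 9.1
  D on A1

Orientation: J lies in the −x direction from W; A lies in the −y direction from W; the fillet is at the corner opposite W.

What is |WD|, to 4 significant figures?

40.15

W is at the origin; WJ is horizontal with |WJ| = 25.6 and J on the −x side, so J = (-25.60, 0.000). W and A share the same x with |WA| = 36.6 and A on the −y side, so A = (0.000, -36.60). The virtual corner opposite W is at (-25.60, -36.60). A1 meets JH tangentially, so RH is at right angles to JH and since A1 is tangent to DA there, RD ⟂ DA, with radius 9.1, so the center R sits 9.1 in from both sides at R = (-16.50, -27.50). That places the tangent points at H = (-25.60, -27.50) on JH and D = (-16.50, -36.60) on DA. Then |WD| = |D − W| = 40.15.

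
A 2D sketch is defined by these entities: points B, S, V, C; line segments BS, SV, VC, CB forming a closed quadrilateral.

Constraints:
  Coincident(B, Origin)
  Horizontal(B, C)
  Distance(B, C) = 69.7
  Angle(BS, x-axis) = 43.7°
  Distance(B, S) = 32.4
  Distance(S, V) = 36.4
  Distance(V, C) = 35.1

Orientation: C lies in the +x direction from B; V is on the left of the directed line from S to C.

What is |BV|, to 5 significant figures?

66.977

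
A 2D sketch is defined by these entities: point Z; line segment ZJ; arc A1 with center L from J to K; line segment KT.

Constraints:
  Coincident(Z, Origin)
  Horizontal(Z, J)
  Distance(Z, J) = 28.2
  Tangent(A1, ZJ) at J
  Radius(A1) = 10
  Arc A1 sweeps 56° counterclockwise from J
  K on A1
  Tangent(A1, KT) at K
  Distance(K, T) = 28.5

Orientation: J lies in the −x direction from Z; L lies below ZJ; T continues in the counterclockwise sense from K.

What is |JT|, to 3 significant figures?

37.1

Z is at the origin; ZJ is horizontal with |ZJ| = 28.2 and J on the −x side, so J = (-28.2, 0.00). Tangency of A1 to ZJ means the radius LJ is perpendicular to ZJ, so L = J + (0, -10) = (-28.2, -10.0). On A1, J sits at bearing 90° from L; a 56° counterclockwise sweep puts K at bearing 146°, so K = L + 10.0·(cos 146°, sin 146°) = (-36.5, -4.41). Since A1 is tangent to KT there, LK ⟂ KT, so KT runs along (−sin 146°, cos 146°); with |KT| = 28.5, T = (-52.4, -28.0). Then |JT| = |T − J| = 37.1.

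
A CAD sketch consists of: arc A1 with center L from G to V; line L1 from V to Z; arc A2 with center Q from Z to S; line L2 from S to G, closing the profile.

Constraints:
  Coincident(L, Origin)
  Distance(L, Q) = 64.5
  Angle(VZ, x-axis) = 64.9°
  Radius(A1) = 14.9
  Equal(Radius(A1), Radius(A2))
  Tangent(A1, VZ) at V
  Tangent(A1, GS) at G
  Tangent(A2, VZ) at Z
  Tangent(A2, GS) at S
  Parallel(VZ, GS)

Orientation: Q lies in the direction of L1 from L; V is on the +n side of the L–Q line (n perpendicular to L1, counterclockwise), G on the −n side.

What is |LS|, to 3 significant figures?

66.2

The slot axis is L1's direction at 64.9°, so u = (cos 64.9°, sin 64.9°) = (0.424, 0.906) and n = (−sin 64.9°, cos 64.9°) = (-0.906, 0.424). L is at the origin and Q lies 64.5 along u from L, so Q = 64.5·u = (27.4, 58.4). Tangency of A1 to both parallel lines with radius 14.9 puts V and G at L ± 14.9·n: V = (-13.5, 6.32), G = (13.5, -6.32). Equal radii place Z and S the same way about Q: Z = Q + 14.9·n = (13.9, 64.7), S = Q − 14.9·n = (40.9, 52.1). Then |LS| = |S − L| = 66.2.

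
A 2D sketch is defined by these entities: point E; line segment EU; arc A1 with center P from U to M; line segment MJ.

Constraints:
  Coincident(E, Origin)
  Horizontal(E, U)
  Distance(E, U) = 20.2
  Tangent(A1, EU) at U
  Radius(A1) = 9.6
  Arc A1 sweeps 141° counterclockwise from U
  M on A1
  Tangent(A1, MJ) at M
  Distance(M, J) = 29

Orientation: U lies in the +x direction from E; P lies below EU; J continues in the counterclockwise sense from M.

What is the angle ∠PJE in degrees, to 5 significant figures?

13.418°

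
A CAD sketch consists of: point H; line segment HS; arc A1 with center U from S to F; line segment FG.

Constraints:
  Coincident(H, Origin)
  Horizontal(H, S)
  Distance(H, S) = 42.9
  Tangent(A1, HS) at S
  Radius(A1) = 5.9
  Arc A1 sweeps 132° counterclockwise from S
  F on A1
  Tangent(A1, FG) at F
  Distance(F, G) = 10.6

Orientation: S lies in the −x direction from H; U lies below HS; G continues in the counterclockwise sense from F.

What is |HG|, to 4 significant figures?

43.93

H is at the origin; HS is horizontal with |HS| = 42.9 and S on the −x side, so S = (-42.90, 0.000). Tangency of A1 to HS means the radius US is perpendicular to HS, so U = S + (0, -5.9) = (-42.90, -5.900). On A1, S sits at bearing 90° from U; a 132° counterclockwise sweep puts F at bearing 222°, so F = U + 5.9·(cos 222°, sin 222°) = (-47.28, -9.848). The tangent condition forces UF to be normal to FG, so FG runs along (−sin 222°, cos 222°); with |FG| = 10.6, G = (-40.19, -17.73). Then |HG| = |G − H| = 43.93.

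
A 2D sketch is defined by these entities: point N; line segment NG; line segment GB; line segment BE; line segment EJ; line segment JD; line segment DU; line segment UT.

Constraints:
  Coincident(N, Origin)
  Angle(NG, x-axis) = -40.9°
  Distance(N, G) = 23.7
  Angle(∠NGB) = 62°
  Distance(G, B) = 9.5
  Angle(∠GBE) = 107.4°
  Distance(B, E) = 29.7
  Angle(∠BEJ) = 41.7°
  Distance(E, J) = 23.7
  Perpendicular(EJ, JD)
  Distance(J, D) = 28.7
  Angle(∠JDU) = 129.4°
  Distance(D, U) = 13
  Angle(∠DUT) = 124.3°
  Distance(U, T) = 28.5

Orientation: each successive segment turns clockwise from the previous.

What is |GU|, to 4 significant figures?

27.66

N is at the origin; NG runs at -40.9° with length 23.7, so G = (17.91, -15.52). ∠NGB = 62.0° gives GB at -158.9° from the x-axis; with |GB| = 9.5, B = (9.051, -18.94). ∠GBE = 107.4° gives BE at 128.5° from the x-axis; with |BE| = 29.7, E = (-9.438, 4.306). ∠BEJ = 41.7° gives EJ at -9.800° from the x-axis; with |EJ| = 23.7, J = (13.92, 0.2722). The perpendicularity gives JD at right angles to EJ, so JD runs at -99.80°; with |JD| = 28.7, D = (9.031, -28.01). ∠JDU = 129.4° gives DU at -150.4° from the x-axis; with |DU| = 13.0, U = (-2.272, -34.43). Then |GU| = |U − G| = 27.66.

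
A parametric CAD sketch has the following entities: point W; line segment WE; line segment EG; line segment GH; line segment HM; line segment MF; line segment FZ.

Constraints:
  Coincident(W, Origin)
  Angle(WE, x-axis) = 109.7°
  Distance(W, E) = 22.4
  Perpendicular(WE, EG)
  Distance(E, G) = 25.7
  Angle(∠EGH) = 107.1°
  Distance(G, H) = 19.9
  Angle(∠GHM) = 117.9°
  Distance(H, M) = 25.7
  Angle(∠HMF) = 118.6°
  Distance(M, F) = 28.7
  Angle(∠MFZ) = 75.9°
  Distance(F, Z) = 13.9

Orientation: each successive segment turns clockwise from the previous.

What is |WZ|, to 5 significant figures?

8.8512

W is at the origin; WE runs at 109.7° with length 22.4, so E = (-7.5509, 21.089). WE is perpendicular to EG, so EG runs at 19.700°; with |EG| = 25.7, G = (16.645, 29.752). ∠EGH = 107.1° gives GH at -53.200° from the x-axis; with |GH| = 19.9, H = (28.565, 13.818). ∠GHM = 117.9° gives HM at -115.30° from the x-axis; with |HM| = 25.7, M = (17.582, -9.4172). ∠HMF = 118.6° gives MF at -176.70° from the x-axis; with |MF| = 28.7, F = (-11.070, -11.069). ∠MFZ = 75.9° gives FZ at 79.200° from the x-axis; with |FZ| = 13.9, Z = (-8.4655, 2.5845). Then |WZ| = |Z − W| = 8.8512.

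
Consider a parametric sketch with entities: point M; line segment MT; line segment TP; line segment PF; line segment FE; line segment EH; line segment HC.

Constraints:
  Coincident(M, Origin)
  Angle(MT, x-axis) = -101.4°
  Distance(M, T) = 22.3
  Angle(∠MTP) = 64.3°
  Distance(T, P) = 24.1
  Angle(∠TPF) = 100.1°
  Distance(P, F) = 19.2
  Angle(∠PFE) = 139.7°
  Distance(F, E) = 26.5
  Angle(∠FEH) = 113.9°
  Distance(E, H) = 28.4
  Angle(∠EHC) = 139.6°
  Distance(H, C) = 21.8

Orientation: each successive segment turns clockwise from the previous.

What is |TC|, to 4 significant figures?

36.94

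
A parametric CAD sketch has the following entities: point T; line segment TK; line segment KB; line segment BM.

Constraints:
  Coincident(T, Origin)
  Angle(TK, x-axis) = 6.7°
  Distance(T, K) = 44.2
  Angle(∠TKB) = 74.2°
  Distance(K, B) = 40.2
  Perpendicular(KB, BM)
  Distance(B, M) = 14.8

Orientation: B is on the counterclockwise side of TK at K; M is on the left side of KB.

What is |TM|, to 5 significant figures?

39.525

T is at the origin; TK runs at 6.7° with length 44.2, so K = 44.2·(cos 6.7°, sin 6.7°) = (43.898, 5.1568). ∠TKB = 74.2°, so KB runs at 6.7° + (180° − 74.2°) = 112.50° from the x-axis; with |KB| = 40.2, B = K + 40.2·(cos 112.50°, sin 112.50°) = (28.514, 42.297). KB ⟂ BM; with |BM| = 14.8 on the left of KB, M = B + 14.8·(-0.92388, -0.38268) = (14.841, 36.633). Then |TM| = |M − T| = 39.525.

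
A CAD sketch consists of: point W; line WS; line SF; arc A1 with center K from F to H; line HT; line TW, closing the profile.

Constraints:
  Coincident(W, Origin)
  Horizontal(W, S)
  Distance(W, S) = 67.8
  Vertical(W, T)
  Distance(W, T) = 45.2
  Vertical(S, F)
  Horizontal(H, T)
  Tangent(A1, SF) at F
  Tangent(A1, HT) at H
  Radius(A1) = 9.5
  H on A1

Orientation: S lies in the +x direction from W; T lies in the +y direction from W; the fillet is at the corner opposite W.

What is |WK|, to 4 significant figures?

68.36

W is at the origin; WS is horizontal with |WS| = 67.8 and S on the +x side, so S = (67.80, 0.000). W and T share the same x with |WT| = 45.2 and T on the +y side, so T = (0.000, 45.20). The virtual corner opposite W is at (67.80, 45.20). Tangency of A1 to SF means the radius KF is perpendicular to SF and since A1 is tangent to HT there, KH ⟂ HT, with radius 9.5, so the center K sits 9.5 in from both sides at K = (58.30, 35.70). Then |WK| = |K − W| = 68.36.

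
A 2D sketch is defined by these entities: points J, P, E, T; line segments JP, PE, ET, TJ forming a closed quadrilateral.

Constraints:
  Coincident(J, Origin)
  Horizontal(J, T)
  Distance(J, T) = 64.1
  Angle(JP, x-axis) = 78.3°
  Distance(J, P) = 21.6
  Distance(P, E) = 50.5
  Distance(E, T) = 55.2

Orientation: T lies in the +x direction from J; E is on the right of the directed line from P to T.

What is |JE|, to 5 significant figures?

32.379

Checks: |PE| = 50.50 ✓; |ET| = 55.20 ✓.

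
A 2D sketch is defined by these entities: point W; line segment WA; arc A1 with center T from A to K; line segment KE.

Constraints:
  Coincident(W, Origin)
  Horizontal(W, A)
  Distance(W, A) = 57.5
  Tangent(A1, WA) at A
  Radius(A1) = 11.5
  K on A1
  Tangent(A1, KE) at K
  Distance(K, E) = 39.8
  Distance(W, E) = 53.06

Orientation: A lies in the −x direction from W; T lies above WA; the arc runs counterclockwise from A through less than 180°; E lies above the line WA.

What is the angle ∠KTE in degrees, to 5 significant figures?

73.884°

W is at the origin; W and A share the same y with |WA| = 57.5 and A on the −x side, so A = (-57.500, 0.0000). The tangent condition forces TA to be normal to WA, so T = A + (0, 11.5) = (-57.500, 11.500). Since TK ⟂ KE (tangency), |TE| = √(11.5² + 39.8²) = 41.428 regardless of where K sits on A1. So E lies on both circle(W, 53.06) and circle(T, 41.428); the above-WA intersection is E = (-30.819, 43.192). K is the foot of the tangent from E: K = (-46.992, 6.8267).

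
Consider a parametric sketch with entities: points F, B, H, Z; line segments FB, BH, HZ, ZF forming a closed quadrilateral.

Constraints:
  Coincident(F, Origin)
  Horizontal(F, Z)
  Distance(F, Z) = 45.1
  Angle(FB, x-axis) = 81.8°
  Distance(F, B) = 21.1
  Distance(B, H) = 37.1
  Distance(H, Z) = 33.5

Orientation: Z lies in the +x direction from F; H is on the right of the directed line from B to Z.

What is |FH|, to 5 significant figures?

20.575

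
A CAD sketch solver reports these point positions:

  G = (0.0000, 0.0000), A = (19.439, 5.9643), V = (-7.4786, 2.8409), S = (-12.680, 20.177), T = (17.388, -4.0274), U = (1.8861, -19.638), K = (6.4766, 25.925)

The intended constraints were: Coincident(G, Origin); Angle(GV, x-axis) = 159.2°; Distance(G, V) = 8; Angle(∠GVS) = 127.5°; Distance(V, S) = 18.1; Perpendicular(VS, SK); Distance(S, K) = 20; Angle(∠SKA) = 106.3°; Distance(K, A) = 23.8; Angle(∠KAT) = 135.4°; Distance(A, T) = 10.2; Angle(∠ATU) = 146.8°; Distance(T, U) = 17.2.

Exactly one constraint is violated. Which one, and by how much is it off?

Distance(T, U) = 17.2 — off by 4.80.

G = (0.00, 0.00) ✓; GV at 159.2° ✓; |GV| = 8.000 ✓; ∠GVS = 127.5° ✓; |VS| = 18.10 ✓; ∠(VS, SK) = 90.00° ✓; |SK| = 20.00 ✓; ∠SKA = 106.3° ✓; |KA| = 23.80 ✓; ∠KAT = 135.4° ✓; |AT| = 10.20 ✓; ∠ATU = 146.8° ✓; |TU| = 22.00 ✗.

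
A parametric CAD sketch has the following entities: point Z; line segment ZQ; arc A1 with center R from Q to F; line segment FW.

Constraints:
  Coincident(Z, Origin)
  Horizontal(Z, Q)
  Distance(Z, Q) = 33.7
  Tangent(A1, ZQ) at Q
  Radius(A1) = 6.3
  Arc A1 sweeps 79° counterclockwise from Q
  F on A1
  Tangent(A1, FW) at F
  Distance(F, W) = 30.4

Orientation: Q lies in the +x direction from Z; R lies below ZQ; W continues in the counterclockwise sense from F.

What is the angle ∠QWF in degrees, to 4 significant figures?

7.933°

Z is at the origin; ZQ is horizontal with |ZQ| = 33.7 and Q on the +x side, so Q = (33.70, 0.000). A1 meets ZQ tangentially, so RQ is at right angles to ZQ, so R = Q + (0, -6.3) = (33.70, -6.300). On A1, Q sits at bearing 90° from R; a 79° counterclockwise sweep puts F at bearing 169°, so F = R + 6.3·(cos 169°, sin 169°) = (27.52, -5.098). Since A1 is tangent to FW there, RF ⟂ FW, so FW runs along (−sin 169°, cos 169°); with |FW| = 30.4, W = (21.72, -34.94). Then cos ∠QWF = WQ·WF / (|WQ||WF|), giving 7.933°.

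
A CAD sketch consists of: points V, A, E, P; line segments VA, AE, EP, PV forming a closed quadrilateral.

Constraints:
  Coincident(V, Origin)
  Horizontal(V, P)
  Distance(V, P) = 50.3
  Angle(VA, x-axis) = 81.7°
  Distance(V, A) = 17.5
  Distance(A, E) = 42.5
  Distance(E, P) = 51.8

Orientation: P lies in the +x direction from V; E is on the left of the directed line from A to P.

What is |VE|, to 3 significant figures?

57.7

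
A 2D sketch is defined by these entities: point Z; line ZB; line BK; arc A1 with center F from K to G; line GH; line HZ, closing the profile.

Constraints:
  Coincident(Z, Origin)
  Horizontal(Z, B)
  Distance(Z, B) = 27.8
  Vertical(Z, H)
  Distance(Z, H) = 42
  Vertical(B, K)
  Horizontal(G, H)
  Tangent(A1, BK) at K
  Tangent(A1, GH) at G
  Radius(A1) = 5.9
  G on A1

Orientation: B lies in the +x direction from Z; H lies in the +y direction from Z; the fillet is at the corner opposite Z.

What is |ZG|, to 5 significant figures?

47.367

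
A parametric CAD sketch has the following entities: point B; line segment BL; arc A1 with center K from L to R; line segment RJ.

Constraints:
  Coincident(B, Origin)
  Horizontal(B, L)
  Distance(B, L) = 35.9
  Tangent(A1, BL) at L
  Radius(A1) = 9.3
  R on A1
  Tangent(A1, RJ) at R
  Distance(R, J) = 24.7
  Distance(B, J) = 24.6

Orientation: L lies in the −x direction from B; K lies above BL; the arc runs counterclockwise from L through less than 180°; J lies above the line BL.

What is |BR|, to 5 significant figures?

29.192

Checks: |KL| = 9.300 ✓; |KR| = 9.300 ✓; ∠(KR, RJ) = 90.00° ✓; |RJ| = 24.70 ✓; |BJ| = 24.60 ✓.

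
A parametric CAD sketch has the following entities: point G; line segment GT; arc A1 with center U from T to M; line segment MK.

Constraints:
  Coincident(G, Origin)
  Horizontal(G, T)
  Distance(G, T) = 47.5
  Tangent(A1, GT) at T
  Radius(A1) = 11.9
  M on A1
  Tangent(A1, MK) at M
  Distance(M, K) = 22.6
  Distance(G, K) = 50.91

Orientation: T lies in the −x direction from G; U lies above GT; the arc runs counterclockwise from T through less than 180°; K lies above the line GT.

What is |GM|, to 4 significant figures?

37.77

G is at the origin; G and T share the same y with |GT| = 47.5 and T on the −x side, so T = (-47.50, 0.000). A1 meets GT tangentially, so UT is at right angles to GT, so U = T + (0, 11.9) = (-47.50, 11.90). Since UM ⟂ MK (tangency), |UK| = √(11.9² + 22.6²) = 25.54 regardless of where M sits on A1. So K lies on both circle(G, 50.91) and circle(U, 25.54); the above-GT intersection is K = (-36.86, 35.12). M is the foot of the tangent from K: M = (-35.62, 12.55).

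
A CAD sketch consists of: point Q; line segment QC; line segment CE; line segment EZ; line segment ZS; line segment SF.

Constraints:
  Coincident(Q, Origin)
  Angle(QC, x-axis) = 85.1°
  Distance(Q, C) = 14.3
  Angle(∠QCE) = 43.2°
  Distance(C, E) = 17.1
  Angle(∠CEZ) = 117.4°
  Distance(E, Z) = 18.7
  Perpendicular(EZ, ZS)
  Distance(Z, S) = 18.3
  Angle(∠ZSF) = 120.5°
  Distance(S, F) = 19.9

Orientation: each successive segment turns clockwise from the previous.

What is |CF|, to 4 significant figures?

16.23

The perpendicularity gives ZS at right angles to EZ, so ZS runs at 155.7°; with |ZS| = 18.3, S = (-12.55, -8.684). ∠ZSF = 120.5° gives SF at 96.20° from the x-axis; with |SF| = 19.9, F = (-14.70, 11.10). Then |CF| = |F − C| = 16.23.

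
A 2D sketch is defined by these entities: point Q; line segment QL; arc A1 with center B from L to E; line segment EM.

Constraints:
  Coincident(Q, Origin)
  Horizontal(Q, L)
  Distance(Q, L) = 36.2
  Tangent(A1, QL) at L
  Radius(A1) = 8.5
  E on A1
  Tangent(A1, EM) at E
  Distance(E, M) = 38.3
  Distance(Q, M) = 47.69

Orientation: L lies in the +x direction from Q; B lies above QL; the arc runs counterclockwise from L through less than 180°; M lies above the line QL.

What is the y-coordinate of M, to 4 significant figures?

43.75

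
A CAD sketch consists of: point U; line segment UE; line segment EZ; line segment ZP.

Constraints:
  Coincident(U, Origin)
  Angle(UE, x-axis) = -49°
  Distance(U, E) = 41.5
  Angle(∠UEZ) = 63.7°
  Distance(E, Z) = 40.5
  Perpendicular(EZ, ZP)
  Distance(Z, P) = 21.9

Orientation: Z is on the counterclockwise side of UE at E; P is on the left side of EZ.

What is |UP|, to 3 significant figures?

26.9

∠UEZ = 63.7°, so EZ runs at -49.0° + (180° − 63.7°) = 67.3° from the x-axis; with |EZ| = 40.5, Z = E + 40.5·(cos 67.3°, sin 67.3°) = (42.9, 6.04). EZ ⟂ ZP; with |ZP| = 21.9 on the left of EZ, P = Z + 21.9·(-0.923, 0.386) = (22.7, 14.5). Then |UP| = |P − U| = 26.9.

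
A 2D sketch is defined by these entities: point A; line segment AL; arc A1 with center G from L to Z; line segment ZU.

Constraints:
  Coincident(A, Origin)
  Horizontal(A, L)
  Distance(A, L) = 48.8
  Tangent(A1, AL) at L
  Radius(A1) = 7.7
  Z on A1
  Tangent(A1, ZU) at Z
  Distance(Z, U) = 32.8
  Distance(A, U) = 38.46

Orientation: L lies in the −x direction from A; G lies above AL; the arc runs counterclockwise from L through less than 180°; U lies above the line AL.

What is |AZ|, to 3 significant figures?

42.6

A is at the origin; A and L share the same y with |AL| = 48.8 and L on the −x side, so L = (-48.8, 0.00). Tangency of A1 to AL means the radius GL is perpendicular to AL, so G = L + (0, 7.7) = (-48.8, 7.70). Since GZ ⟂ ZU (tangency), |GU| = √(7.7² + 32.8²) = 33.7 regardless of where Z sits on A1. So U lies on both circle(A, 38.46) and circle(G, 33.7); the above-AL intersection is U = (-23.8, 30.2). Z is the foot of the tangent from U: Z = (-42.5, 3.31).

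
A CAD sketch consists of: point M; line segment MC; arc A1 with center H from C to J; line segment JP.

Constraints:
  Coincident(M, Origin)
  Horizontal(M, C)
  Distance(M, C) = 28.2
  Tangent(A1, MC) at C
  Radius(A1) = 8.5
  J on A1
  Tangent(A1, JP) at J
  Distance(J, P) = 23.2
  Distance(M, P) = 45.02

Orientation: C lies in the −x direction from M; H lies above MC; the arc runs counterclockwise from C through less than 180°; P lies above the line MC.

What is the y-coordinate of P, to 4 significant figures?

33.10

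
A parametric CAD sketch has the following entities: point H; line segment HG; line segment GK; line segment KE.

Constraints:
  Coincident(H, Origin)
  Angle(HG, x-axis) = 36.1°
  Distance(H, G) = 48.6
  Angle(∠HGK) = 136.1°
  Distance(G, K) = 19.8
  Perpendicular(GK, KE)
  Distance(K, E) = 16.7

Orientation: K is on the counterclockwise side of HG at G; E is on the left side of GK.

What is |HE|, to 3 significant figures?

57.4

H is at the origin; HG runs at 36.1° with length 48.6, so G = 48.6·(cos 36.1°, sin 36.1°) = (39.3, 28.6). ∠HGK = 136.1°, so GK runs at 36.1° + (180° − 136.1°) = 80.0° from the x-axis; with |GK| = 19.8, K = G + 19.8·(cos 80.0°, sin 80.0°) = (42.7, 48.1). The perpendicularity gives KE at right angles to GK; with |KE| = 16.7 on the left of GK, E = K + 16.7·(-0.985, 0.174) = (26.3, 51.0). Then |HE| = |E − H| = 57.4.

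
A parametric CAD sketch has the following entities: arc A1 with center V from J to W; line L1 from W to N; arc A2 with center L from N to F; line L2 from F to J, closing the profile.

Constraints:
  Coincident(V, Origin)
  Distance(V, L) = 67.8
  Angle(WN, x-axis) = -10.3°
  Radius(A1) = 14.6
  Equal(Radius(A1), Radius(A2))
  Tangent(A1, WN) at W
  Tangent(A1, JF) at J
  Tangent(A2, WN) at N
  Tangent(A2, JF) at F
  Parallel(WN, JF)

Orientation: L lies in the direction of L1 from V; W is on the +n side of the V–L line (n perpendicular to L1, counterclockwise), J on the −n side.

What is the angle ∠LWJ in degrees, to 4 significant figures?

77.85°

V is at the origin and L lies 67.8 along u from V, so L = 67.8·u = (66.71, -12.12). Tangency of A1 to both parallel lines with radius 14.6 puts W and J at V ± 14.6·n: W = (2.611, 14.36), J = (-2.611, -14.36). Then cos ∠LWJ = WL·WJ / (|WL||WJ|), giving 77.85°.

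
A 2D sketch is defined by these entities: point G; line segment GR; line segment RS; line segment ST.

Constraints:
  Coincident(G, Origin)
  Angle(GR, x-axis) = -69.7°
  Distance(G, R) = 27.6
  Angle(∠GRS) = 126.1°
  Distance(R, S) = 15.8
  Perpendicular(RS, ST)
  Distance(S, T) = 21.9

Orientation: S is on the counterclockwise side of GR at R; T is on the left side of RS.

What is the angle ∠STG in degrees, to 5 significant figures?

90.716°

∠GRS = 126.1°, so RS runs at -69.7° + (180° − 126.1°) = -15.800° from the x-axis; with |RS| = 15.8, S = R + 15.8·(cos -15.800°, sin -15.800°) = (24.778, -30.188). The perpendicularity gives ST at right angles to RS; with |ST| = 21.9 on the left of RS, T = S + 21.9·(0.27228, 0.96222) = (30.741, -9.1152). Then cos ∠STG = TS·TG / (|TS||TG|), giving 90.716°.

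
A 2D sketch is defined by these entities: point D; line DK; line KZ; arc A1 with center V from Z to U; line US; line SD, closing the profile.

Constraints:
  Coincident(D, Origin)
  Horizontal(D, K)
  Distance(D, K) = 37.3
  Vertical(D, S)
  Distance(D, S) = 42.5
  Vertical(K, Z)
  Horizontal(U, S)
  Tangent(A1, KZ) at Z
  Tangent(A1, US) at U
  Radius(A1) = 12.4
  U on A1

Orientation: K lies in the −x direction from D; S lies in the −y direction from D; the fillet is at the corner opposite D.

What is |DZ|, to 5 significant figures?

47.930

D is at the origin; DK is horizontal with |DK| = 37.3 and K on the −x side, so K = (-37.300, 0.0000). DS is vertical with |DS| = 42.5 and S on the −y side, so S = (0.0000, -42.500). The virtual corner opposite D is at (-37.300, -42.500). Tangency of A1 to KZ means the radius VZ is perpendicular to KZ and since A1 is tangent to US there, VU ⟂ US, with radius 12.4, so the center V sits 12.4 in from both sides at V = (-24.900, -30.100). That places the tangent points at Z = (-37.300, -30.100) on KZ and U = (-24.900, -42.500) on US. Then |DZ| = |Z − D| = 47.930.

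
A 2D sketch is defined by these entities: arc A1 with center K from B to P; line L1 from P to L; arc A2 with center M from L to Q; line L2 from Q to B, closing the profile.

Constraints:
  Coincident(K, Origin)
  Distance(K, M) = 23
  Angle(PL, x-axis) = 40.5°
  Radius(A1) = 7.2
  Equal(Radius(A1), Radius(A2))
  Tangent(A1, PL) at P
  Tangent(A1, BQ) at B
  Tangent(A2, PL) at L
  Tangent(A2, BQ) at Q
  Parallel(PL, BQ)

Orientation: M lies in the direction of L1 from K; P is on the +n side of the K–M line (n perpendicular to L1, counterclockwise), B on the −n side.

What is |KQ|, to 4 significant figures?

24.10

The slot axis is L1's direction at 40.5°, so u = (cos 40.5°, sin 40.5°) = (0.7604, 0.6494) and n = (−sin 40.5°, cos 40.5°) = (-0.6494, 0.7604). K is at the origin and M lies 23.0 along u from K, so M = 23.0·u = (17.49, 14.94). Tangency of A1 to both parallel lines with radius 7.2 puts P and B at K ± 7.2·n: P = (-4.676, 5.475), B = (4.676, -5.475). Equal radii place L and Q the same way about M: L = M + 7.2·n = (12.81, 20.41), Q = M − 7.2·n = (22.17, 9.462). Then |KQ| = |Q − K| = 24.10.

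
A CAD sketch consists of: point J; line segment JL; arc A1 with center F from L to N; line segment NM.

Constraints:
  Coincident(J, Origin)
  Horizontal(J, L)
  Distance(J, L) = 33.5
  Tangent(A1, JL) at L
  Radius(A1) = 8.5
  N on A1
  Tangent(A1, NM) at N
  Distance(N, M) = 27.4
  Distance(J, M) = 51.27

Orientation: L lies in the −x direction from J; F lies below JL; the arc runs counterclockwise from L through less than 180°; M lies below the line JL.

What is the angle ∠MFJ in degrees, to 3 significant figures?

108°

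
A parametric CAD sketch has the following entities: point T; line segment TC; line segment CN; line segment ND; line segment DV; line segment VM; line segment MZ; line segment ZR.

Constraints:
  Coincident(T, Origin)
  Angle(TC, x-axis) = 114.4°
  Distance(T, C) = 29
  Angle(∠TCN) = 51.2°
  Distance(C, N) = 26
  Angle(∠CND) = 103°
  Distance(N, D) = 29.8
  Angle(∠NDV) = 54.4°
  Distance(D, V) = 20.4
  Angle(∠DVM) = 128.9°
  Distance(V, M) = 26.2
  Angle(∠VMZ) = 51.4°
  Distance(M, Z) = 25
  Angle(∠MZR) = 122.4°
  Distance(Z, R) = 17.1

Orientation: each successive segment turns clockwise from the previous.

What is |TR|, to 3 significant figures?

14.5

T is at the origin; TC runs at 114.4° with length 29.0, so C = (-12.0, 26.4). ∠TCN = 51.2° gives CN at -14.4° from the x-axis; with |CN| = 26.0, N = (13.2, 19.9). ∠CND = 103.0° gives ND at -91.4° from the x-axis; with |ND| = 29.8, D = (12.5, -9.85). ∠NDV = 54.4° gives DV at 143° from the x-axis; with |DV| = 20.4, V = (-3.82, 2.43). ∠DVM = 128.9° gives VM at 91.9° from the x-axis; with |VM| = 26.2, M = (-4.69, 28.6). ∠VMZ = 51.4° gives MZ at -36.7° from the x-axis; with |MZ| = 25.0, Z = (15.4, 13.7). ∠MZR = 122.4° gives ZR at -94.3° from the x-axis; with |ZR| = 17.1, R = (14.1, -3.38). Then |TR| = |R − T| = 14.5.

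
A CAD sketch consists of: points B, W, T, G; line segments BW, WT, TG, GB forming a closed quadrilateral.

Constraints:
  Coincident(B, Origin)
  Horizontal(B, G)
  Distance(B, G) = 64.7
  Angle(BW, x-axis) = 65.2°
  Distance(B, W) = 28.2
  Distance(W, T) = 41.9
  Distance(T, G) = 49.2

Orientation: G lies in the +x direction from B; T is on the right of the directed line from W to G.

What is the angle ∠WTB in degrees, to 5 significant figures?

40.229°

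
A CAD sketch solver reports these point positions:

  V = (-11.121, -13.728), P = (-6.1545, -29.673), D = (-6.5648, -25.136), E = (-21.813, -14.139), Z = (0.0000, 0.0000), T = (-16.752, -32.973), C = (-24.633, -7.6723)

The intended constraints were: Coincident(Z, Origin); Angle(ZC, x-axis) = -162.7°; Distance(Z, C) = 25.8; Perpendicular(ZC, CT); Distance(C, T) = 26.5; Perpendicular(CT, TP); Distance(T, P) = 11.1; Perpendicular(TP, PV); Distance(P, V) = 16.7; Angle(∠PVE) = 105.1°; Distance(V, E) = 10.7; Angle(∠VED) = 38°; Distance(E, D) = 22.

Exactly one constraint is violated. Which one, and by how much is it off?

Distance(E, D) = 22 — off by 3.20.

Z = (0.00, 0.00) ✓; ZC at -162.7° ✓; |ZC| = 25.80 ✓; ∠(ZC, CT) = 90.00° ✓; |CT| = 26.50 ✓; ∠(CT, TP) = 89.99° ✓; |TP| = 11.10 ✓; ∠(TP, PV) = 90.00° ✓; |PV| = 16.70 ✓; ∠PVE = 105.1° ✓; |VE| = 10.70 ✓; ∠VED = 38.00° ✓; |ED| = 18.80 ✗.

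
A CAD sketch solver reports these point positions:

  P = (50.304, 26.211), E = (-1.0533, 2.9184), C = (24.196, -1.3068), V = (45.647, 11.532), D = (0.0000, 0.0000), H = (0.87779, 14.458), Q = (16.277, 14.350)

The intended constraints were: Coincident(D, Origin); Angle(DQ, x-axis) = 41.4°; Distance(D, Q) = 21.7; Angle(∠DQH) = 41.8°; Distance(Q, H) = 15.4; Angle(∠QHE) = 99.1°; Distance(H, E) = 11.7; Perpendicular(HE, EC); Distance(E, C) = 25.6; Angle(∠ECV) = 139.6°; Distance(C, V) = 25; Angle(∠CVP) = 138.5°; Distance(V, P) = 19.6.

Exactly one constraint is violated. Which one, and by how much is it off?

Distance(V, P) = 19.6 — off by 4.20.

D = (0.00, 0.00) ✓; DQ at 41.40° ✓; |DQ| = 21.70 ✓; ∠DQH = 41.80° ✓; |QH| = 15.40 ✓; ∠QHE = 99.10° ✓; |HE| = 11.70 ✓; ∠(HE, EC) = 90.00° ✓; |EC| = 25.60 ✓; ∠ECV = 139.6° ✓; |CV| = 25.00 ✓; ∠CVP = 138.5° ✓; |VP| = 15.40 ✗.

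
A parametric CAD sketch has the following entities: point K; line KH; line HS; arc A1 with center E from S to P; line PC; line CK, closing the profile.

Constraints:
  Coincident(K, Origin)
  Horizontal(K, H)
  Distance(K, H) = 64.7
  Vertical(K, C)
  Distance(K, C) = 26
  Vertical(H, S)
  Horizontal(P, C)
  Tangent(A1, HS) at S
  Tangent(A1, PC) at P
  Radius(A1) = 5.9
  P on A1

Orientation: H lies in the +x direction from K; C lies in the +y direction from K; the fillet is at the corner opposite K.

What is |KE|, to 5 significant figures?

62.141

K is at the origin; KH is horizontal with |KH| = 64.7 and H on the +x side, so H = (64.700, 0.0000). KC is vertical with |KC| = 26.0 and C on the +y side, so C = (0.0000, 26.000). The virtual corner opposite K is at (64.700, 26.000). A1 meets HS tangentially, so ES is at right angles to HS and tangency of A1 to PC means the radius EP is perpendicular to PC, with radius 5.9, so the center E sits 5.9 in from both sides at E = (58.800, 20.100). Then |KE| = |E − K| = 62.141.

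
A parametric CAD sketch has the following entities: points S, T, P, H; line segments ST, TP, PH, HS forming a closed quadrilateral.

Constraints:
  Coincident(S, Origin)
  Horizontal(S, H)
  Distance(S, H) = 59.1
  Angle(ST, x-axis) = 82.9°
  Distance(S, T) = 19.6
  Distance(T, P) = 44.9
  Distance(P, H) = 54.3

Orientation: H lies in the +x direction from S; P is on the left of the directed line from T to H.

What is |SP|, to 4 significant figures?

60.99

S is at the origin; SH is horizontal with |SH| = 59.1 and H in +x, so H = (59.1, 0). ST runs at 82.9° with |ST| = 19.6, so T = (2.423, 19.45). P is determined by |TP| = 44.9 and |PH| = 54.3 together: it lies at the intersection of circle(T, 44.9) and circle(H, 54.3). With |TH| = 59.92, the foot of the radical line on TH is 22.18 from T and the perpendicular offset is √(44.9² − 22.18²) = 39.04. Taking the left-of-TH solution: P = (36.07, 49.18).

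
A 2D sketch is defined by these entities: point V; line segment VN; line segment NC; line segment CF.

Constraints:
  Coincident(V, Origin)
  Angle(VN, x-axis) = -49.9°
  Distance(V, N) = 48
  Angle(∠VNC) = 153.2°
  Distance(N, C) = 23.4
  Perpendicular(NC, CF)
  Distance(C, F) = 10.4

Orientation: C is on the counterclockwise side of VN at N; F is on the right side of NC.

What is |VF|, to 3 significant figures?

73.6

V is at the origin; VN runs at -49.9° with length 48.0, so N = 48.0·(cos -49.9°, sin -49.9°) = (30.9, -36.7). ∠VNC = 153.2°, so NC runs at -49.9° + (180° − 153.2°) = -23.1° from the x-axis; with |NC| = 23.4, C = N + 23.4·(cos -23.1°, sin -23.1°) = (52.4, -45.9). NC ⟂ CF; with |CF| = 10.4 on the right of NC, F = C + 10.4·(-0.392, -0.920) = (48.4, -55.5). Then |VF| = |F − V| = 73.6.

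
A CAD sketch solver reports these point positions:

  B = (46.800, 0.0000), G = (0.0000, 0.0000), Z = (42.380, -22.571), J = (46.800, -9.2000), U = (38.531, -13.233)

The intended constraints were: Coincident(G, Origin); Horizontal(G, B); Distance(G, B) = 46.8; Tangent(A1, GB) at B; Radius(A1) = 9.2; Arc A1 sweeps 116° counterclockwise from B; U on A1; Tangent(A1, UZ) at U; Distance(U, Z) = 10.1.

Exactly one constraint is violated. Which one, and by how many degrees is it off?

Tangent(A1, UZ) at U — off by 3.60°.

G = (0.00, 0.00) ✓; G.y = 0.00, B.y = 0.00 ✓; |GB| = 46.80 ✓; ∠(JB, BG) = 90.00° ✓; |JB| = 9.200 ✓; bearing(J→U) − bearing(J→B) = 116.0° ✓; |JU| = 9.200 ✓; ∠(JU, UZ) = 93.60° ✗; |UZ| = 10.10 ✓.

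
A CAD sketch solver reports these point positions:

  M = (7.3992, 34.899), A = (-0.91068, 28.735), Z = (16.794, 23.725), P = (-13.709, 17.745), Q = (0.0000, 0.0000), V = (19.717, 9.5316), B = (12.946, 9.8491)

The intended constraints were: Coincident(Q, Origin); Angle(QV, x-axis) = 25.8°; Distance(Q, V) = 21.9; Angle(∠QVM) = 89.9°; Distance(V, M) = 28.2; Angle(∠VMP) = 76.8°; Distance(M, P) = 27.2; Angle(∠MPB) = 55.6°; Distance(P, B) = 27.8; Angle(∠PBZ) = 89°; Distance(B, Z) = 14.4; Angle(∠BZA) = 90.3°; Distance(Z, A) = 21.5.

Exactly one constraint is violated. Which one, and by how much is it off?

Distance(Z, A) = 21.5 — off by 3.10.

Q = (0.00, 0.00) ✓; QV at 25.80° ✓; |QV| = 21.90 ✓; ∠QVM = 89.90° ✓; |VM| = 28.20 ✓; ∠VMP = 76.80° ✓; |MP| = 27.20 ✓; ∠MPB = 55.60° ✓; |PB| = 27.80 ✓; ∠PBZ = 89.00° ✓; |BZ| = 14.40 ✓; ∠BZA = 90.30° ✓; |ZA| = 18.40 ✗.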